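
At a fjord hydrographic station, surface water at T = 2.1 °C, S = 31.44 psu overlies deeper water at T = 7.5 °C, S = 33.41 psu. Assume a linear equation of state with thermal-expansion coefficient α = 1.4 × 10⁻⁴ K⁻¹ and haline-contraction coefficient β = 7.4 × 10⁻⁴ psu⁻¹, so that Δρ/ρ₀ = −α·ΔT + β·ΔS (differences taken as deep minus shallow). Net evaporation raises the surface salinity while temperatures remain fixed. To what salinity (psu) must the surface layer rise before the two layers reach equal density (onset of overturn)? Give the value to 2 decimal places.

Neutral buoyancy requires −α(T_deep − T_surf) + β(S_deep − S_surf′) = 0.
S_surf′ = S_deep − (α/β)·ΔT = 33.41 − (1.4 × 10⁻⁴/7.4 × 10⁻⁴)·(+5.4) = 32.3884 psu.
Increase required: 32.3884 − 31.44 = 0.9484 psu.

32.39 psu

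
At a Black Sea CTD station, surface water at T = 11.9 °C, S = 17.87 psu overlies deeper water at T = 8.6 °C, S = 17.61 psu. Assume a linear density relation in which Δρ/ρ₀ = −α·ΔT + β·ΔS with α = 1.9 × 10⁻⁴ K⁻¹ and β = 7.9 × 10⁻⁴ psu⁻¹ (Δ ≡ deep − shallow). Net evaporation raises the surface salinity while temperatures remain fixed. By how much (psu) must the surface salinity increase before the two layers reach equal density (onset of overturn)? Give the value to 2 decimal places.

0.53 psu

Neutral buoyancy requires −α(T_deep − T_surf) + β(S_deep − S_surf′) = 0.
S_surf′ = S_deep − (α/β)·ΔT = 17.61 − (1.9 × 10⁻⁴/7.9 × 10⁻⁴)·(-3.3) = 18.4037 psu.
Increase required: 18.4037 − 17.87 = 0.5337 psu.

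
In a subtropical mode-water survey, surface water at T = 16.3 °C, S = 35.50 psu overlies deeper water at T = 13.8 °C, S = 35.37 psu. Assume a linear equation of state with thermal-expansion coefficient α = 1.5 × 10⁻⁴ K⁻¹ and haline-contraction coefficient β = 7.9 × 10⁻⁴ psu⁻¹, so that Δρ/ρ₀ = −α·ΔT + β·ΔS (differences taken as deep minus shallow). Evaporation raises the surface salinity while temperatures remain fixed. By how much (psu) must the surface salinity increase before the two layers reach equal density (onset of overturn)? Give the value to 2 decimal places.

Neutral buoyancy requires −α(T_deep − T_surf) + β(S_deep − S_surf′) = 0.
S_surf′ = S_deep − (α/β)·ΔT = 35.37 − (1.5 × 10⁻⁴/7.9 × 10⁻⁴)·(-2.5) = 35.8447 psu.
Increase required: 35.8447 − 35.50 = 0.3447 psu.

0.34 psu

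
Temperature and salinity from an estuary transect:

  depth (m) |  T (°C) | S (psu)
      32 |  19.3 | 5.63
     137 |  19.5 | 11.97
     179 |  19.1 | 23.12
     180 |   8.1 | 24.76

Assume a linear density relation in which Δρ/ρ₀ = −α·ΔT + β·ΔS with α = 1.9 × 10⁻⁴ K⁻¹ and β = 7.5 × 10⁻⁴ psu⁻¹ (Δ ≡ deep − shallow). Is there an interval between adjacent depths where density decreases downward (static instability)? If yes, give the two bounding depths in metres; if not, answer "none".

Evaluate Δρ/ρ₀ = −αΔT + βΔS across each adjacent pair:
  32–137 m: −αΔT+βΔS = −(1.9 × 10⁻⁴)(+0.2)+(7.5 × 10⁻⁴)(+6.34) = 4.7 × 10⁻³ → stable
  137–179 m: −αΔT+βΔS = −(1.9 × 10⁻⁴)(-0.4)+(7.5 × 10⁻⁴)(+11.15) = 8.4 × 10⁻³ → stable
  179–180 m: −αΔT+βΔS = −(1.9 × 10⁻⁴)(-11.0)+(7.5 × 10⁻⁴)(+1.64) = 3.3 × 10⁻³ → stable
Every interval has Δρ > 0: the column is stably stratified throughout.

none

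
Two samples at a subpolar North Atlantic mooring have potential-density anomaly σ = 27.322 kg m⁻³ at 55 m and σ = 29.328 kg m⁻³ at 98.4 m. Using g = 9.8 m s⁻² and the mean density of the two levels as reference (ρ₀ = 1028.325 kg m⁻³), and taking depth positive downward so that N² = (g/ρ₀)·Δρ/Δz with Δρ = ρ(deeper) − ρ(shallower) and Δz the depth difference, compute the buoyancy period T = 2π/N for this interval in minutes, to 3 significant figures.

4.99 min

Δρ = 1029.328 − 1027.322 = 2.006 kg m⁻³ over Δz = 98.4 − 55 = 43.4 m.
N² = (9.8/1028.325) × (2.006/43.4) = 4.4049 × 10⁻⁴ s⁻².
N = √(4.4049 × 10⁻⁴) = 0.020988 rad s⁻¹, so T = 2π/N = 299.37 s = 4.9895 min ≈ 4.99 min.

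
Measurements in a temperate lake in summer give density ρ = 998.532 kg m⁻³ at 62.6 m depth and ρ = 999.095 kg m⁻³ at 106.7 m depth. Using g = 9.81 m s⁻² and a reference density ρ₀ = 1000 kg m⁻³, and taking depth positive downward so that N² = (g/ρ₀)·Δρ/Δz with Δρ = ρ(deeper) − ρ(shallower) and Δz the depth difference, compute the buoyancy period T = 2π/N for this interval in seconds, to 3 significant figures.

Δρ = 999.095 − 998.532 = 0.563 kg m⁻³ over Δz = 106.7 − 62.6 = 44.1 m.
N² = (9.81/1000) × (0.563/44.1) = 1.2524 × 10⁻⁴ s⁻².
N = √(1.2524 × 10⁻⁴) = 0.011191 rad s⁻¹, so T = 2π/N = 561.45 s ≈ 561 s.

561 s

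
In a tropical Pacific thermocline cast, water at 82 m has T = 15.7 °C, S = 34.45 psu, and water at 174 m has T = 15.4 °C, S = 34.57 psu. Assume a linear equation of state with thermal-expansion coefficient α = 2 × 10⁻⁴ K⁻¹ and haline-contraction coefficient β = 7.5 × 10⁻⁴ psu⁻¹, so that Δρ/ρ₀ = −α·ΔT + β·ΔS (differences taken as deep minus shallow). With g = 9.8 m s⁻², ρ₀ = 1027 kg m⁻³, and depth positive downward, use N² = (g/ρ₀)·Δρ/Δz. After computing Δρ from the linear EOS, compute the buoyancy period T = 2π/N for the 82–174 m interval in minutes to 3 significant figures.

26.2 min

ΔT = -0.3 K, ΔS = +0.12 psu (deep − shallow).
Δρ/ρ₀ = −αΔT + βΔS = 6.00 × 10⁻⁵ + 9.00 × 10⁻⁵ = 1.50 × 10⁻⁴, so Δρ ≈ 0.1540 kg m⁻³.
N² = (g/ρ₀)·Δρ/Δz = g·(Δρ/ρ₀)/Δz = 9.8 × 1.50 × 10⁻⁴ / 92 = 1.5978 × 10⁻⁵ s⁻².
N = √(1.5978 × 10⁻⁵) = 3.9972 × 10⁻³ rad s⁻¹ → T = 2π/N = 1.5719 × 10³ s = 26.198 min ≈ 26.2 min.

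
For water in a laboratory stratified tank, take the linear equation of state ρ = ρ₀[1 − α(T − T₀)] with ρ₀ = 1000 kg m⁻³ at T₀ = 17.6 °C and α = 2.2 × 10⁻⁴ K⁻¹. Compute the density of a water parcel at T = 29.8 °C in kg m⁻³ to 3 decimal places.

997.316 kg m⁻³

T − T₀ = +12.2 K.
Bracket = 1 − α·(+12.2) = 1 + (-2.684 × 10⁻³) = 0.9973160.
ρ = 1000 × 0.9973160 = 997.316 kg m⁻³.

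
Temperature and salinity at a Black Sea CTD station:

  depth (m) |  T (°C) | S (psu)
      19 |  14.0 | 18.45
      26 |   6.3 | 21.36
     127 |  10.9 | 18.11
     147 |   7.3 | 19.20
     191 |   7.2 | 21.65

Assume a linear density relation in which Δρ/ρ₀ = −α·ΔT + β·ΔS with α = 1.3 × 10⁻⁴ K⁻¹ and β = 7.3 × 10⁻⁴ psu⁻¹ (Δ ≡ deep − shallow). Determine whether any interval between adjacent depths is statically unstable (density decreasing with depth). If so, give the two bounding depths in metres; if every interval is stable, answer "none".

26–127 m

Evaluate Δρ/ρ₀ = −αΔT + βΔS across each adjacent pair:
  19–26 m: −αΔT+βΔS = −(1.3 × 10⁻⁴)(-7.7)+(7.3 × 10⁻⁴)(+2.91) = 3.1 × 10⁻³ → stable
  26–127 m: −αΔT+βΔS = −(1.3 × 10⁻⁴)(+4.6)+(7.3 × 10⁻⁴)(-3.25) = -3.0 × 10⁻³ → UNSTABLE
  127–147 m: −αΔT+βΔS = −(1.3 × 10⁻⁴)(-3.6)+(7.3 × 10⁻⁴)(+1.09) = 1.3 × 10⁻³ → stable
  147–191 m: −αΔT+βΔS = −(1.3 × 10⁻⁴)(-0.1)+(7.3 × 10⁻⁴)(+2.45) = 1.8 × 10⁻³ → stable
The 26–127 m interval has Δρ < 0: lighter water underlies denser water.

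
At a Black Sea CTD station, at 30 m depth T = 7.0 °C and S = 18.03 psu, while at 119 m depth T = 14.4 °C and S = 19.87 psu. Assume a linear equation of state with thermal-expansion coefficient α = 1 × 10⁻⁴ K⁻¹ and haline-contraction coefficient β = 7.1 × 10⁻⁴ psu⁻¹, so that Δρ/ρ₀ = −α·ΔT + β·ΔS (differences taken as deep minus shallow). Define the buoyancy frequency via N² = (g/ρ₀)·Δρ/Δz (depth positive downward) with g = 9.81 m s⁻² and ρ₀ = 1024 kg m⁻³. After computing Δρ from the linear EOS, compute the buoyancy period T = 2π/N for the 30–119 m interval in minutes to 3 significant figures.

ΔT = +7.4 K, ΔS = +1.84 psu (deep − shallow).
Δρ/ρ₀ = −αΔT + βΔS = -7.40 × 10⁻⁴ + 1.3064 × 10⁻³ = 5.664 × 10⁻⁴, so Δρ ≈ 0.5800 kg m⁻³.
N² = (g/ρ₀)·Δρ/Δz = g·(Δρ/ρ₀)/Δz = 9.81 × 5.664 × 10⁻⁴ / 89 = 6.2431 × 10⁻⁵ s⁻².
N = √(6.2431 × 10⁻⁵) = 7.9013 × 10⁻³ rad s⁻¹ → T = 2π/N = 795.21 s = 13.254 min ≈ 13.3 min.

13.3 min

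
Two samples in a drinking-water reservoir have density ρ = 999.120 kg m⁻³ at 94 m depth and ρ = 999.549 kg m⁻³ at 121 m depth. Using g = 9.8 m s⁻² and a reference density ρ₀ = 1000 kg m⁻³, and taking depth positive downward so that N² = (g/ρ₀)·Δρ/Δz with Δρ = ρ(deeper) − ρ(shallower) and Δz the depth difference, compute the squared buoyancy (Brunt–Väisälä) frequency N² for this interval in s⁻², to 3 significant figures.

1.56 × 10⁻⁴ s⁻²

Δρ = 999.549 − 999.120 = 0.429 kg m⁻³ over Δz = 121 − 94 = 27 m.
N² = (9.8/1000) × (0.429/27) = 1.5571 × 10⁻⁴ s⁻² ≈ 1.56 × 10⁻⁴ s⁻².
A positive N² confirms static stability across the interval.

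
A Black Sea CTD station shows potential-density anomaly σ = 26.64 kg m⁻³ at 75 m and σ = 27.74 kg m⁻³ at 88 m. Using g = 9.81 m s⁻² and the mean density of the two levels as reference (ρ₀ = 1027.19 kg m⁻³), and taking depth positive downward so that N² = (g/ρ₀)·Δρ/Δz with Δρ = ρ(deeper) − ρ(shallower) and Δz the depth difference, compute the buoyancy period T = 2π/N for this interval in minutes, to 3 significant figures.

3.68 min

Δρ = 1027.74 − 1026.64 = 1.10 kg m⁻³ over Δz = 88 − 75 = 13 m.
N² = (9.81/1027.19) × (1.10/13) = 8.0810 × 10⁻⁴ s⁻².
N = √(8.0810 × 10⁻⁴) = 0.028427 rad s⁻¹, so T = 2π/N = 221.03 s = 3.6838 min ≈ 3.68 min.
N² > 0, so the interval is statically stable.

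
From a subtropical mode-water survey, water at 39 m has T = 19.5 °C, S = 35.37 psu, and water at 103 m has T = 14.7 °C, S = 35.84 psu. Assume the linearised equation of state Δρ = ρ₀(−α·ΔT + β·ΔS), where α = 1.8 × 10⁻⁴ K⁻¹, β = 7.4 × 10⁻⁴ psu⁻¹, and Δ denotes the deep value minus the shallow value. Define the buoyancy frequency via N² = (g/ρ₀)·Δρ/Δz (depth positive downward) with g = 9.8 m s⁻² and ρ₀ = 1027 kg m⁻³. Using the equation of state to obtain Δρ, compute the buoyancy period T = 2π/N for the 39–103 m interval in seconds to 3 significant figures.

461 s

ΔT = -4.8 K, ΔS = +0.47 psu (deep − shallow).
Δρ/ρ₀ = −αΔT + βΔS = 8.64 × 10⁻⁴ + 3.478 × 10⁻⁴ = 1.2118 × 10⁻³, so Δρ ≈ 1.245 kg m⁻³.
N² = (g/ρ₀)·Δρ/Δz = g·(Δρ/ρ₀)/Δz = 9.8 × 1.2118 × 10⁻³ / 64 = 1.8556 × 10⁻⁴ s⁻².
N = √(1.8556 × 10⁻⁴) = 0.013622 rad s⁻¹ → T = 2π/N = 461.25 s ≈ 461 s.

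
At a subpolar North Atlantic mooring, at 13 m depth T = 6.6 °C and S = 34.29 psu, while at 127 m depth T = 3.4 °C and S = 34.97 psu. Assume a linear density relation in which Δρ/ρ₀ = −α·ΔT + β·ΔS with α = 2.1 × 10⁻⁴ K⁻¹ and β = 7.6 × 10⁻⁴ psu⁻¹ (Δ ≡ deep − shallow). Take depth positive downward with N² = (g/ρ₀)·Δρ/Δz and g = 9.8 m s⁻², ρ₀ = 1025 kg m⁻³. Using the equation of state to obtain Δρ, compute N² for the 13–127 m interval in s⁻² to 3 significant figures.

1.02 × 10⁻⁴ s⁻²

ΔT = -3.2 K, ΔS = +0.68 psu (deep − shallow).
Δρ/ρ₀ = −αΔT + βΔS = 6.72 × 10⁻⁴ + 5.168 × 10⁻⁴ = 1.1888 × 10⁻³, so Δρ ≈ 1.219 kg m⁻³.
N² = (g/ρ₀)·Δρ/Δz = g·(Δρ/ρ₀)/Δz = 9.8 × 1.1888 × 10⁻³ / 114 = 1.0220 × 10⁻⁴ s⁻² ≈ 1.02 × 10⁻⁴ s⁻².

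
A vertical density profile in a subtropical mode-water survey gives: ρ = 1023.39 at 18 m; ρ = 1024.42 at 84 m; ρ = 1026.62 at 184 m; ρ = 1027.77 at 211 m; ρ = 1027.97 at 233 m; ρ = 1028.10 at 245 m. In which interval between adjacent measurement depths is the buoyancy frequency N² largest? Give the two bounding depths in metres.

Compute the density gradient over each adjacent pair:
  18–84 m: Δρ/Δz = 1.03/66 = 0.016 kg m⁻⁴
  84–184 m: Δρ/Δz = 2.20/100 = 0.022 kg m⁻⁴
  184–211 m: Δρ/Δz = 1.15/27 = 0.043 kg m⁻⁴
  211–233 m: Δρ/Δz = 0.20/22 = 9.1 × 10⁻³ kg m⁻⁴
  233–245 m: Δρ/Δz = 0.13/12 = 0.011 kg m⁻⁴
The largest gradient is in the 184–211 m interval — the pycnocline.

184–211 m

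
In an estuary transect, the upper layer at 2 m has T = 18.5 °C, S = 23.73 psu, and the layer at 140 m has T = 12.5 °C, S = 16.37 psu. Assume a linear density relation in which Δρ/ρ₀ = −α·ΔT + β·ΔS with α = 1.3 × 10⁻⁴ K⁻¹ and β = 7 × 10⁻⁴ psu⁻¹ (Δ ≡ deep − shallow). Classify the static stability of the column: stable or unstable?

unstable

ΔT = 12.5 − 18.5 = -6.0 K and ΔS = 16.37 − 23.73 = -7.36 psu (deep − shallow).
−αΔT = 7.80 × 10⁻⁴; βΔS = -5.152 × 10⁻³; sum Δρ/ρ₀ = -4.372 × 10⁻³.
Δρ/ρ₀ < 0, so Δρ < 0: deeper water is lighter → statically unstable; the column would overturn.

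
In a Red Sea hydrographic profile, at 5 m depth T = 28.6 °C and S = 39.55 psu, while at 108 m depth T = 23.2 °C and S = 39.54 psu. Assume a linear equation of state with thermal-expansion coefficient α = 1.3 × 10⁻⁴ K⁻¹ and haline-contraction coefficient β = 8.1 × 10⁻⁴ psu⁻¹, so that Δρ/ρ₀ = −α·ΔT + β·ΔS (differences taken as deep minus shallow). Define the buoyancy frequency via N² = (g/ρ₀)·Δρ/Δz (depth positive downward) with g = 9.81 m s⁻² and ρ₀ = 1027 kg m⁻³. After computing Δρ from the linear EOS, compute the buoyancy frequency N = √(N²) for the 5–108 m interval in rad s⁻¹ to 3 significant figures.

ΔT = -5.4 K, ΔS = -0.01 psu (deep − shallow).
Δρ/ρ₀ = −αΔT + βΔS = 7.02 × 10⁻⁴ − 8.10 × 10⁻⁶ = 6.939 × 10⁻⁴, so Δρ ≈ 0.7126 kg m⁻³.
N² = (g/ρ₀)·Δρ/Δz = g·(Δρ/ρ₀)/Δz = 9.81 × 6.939 × 10⁻⁴ / 103 = 6.6089 × 10⁻⁵ s⁻².
N = √(6.6089 × 10⁻⁵) = 8.1295 × 10⁻³ rad s⁻¹ ≈ 8.13 × 10⁻³ rad s⁻¹.

8.13 × 10⁻³ rad s⁻¹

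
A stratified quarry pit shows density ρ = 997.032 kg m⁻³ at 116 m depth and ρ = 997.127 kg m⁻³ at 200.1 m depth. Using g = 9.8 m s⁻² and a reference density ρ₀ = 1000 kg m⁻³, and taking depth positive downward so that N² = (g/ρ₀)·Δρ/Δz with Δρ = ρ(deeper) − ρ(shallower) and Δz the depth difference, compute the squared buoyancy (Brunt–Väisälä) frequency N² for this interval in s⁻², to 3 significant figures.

Δρ = 997.127 − 997.032 = 0.095 kg m⁻³ over Δz = 200.1 − 116 = 84.1 m.
N² = (9.8/1000) × (0.095/84.1) = 1.1070 × 10⁻⁵ s⁻² ≈ 1.11 × 10⁻⁵ s⁻².
A positive N² confirms static stability across the interval.

1.11 × 10⁻⁵ s⁻²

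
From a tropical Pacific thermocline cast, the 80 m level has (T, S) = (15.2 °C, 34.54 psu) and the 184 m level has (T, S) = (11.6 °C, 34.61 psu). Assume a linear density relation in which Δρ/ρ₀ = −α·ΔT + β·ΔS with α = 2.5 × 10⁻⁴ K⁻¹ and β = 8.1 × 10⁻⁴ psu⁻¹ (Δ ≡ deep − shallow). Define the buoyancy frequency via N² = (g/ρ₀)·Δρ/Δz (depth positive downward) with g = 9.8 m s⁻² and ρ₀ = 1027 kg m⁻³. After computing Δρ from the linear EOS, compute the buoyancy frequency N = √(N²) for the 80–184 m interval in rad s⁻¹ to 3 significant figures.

9.49 × 10⁻³ rad s⁻¹

ΔT = -3.6 K, ΔS = +0.07 psu (deep − shallow).
Δρ/ρ₀ = −αΔT + βΔS = 9.00 × 10⁻⁴ + 5.67 × 10⁻⁵ = 9.567 × 10⁻⁴, so Δρ ≈ 0.9825 kg m⁻³.
N² = (g/ρ₀)·Δρ/Δz = g·(Δρ/ρ₀)/Δz = 9.8 × 9.567 × 10⁻⁴ / 104 = 9.0151 × 10⁻⁵ s⁻².
N = √(9.0151 × 10⁻⁵) = 9.4948 × 10⁻³ rad s⁻¹ ≈ 9.49 × 10⁻³ rad s⁻¹.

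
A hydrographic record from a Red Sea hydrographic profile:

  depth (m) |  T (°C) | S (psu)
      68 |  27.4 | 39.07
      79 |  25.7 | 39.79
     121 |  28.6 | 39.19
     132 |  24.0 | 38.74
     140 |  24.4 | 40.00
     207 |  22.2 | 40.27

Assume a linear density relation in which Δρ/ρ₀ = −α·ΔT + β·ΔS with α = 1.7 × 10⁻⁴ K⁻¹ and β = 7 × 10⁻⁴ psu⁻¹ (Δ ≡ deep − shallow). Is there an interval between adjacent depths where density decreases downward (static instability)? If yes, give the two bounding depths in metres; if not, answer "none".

Evaluate Δρ/ρ₀ = −αΔT + βΔS across each adjacent pair:
  68–79 m: −αΔT+βΔS = −(1.7 × 10⁻⁴)(-1.7)+(7 × 10⁻⁴)(+0.72) = 7.9 × 10⁻⁴ → stable
  79–121 m: −αΔT+βΔS = −(1.7 × 10⁻⁴)(+2.9)+(7 × 10⁻⁴)(-0.60) = -9.1 × 10⁻⁴ → UNSTABLE
  121–132 m: −αΔT+βΔS = −(1.7 × 10⁻⁴)(-4.6)+(7 × 10⁻⁴)(-0.45) = 4.7 × 10⁻⁴ → stable
  132–140 m: −αΔT+βΔS = −(1.7 × 10⁻⁴)(+0.4)+(7 × 10⁻⁴)(+1.26) = 8.1 × 10⁻⁴ → stable
  140–207 m: −αΔT+βΔS = −(1.7 × 10⁻⁴)(-2.2)+(7 × 10⁻⁴)(+0.27) = 5.6 × 10⁻⁴ → stable
The 79–121 m interval has Δρ < 0: lighter water underlies denser water.

79–121 m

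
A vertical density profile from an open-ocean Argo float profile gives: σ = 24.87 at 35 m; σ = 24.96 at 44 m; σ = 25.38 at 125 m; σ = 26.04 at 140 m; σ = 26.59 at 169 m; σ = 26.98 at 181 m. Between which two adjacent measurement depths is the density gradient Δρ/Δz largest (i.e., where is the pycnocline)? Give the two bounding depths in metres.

125–140 m

Compute the density gradient over each adjacent pair:
  35–44 m: Δρ/Δz = 0.09/9 = 0.010 kg m⁻⁴
  44–125 m: Δρ/Δz = 0.42/81 = 5.2 × 10⁻³ kg m⁻⁴
  125–140 m: Δρ/Δz = 0.66/15 = 0.044 kg m⁻⁴
  140–169 m: Δρ/Δz = 0.55/29 = 0.019 kg m⁻⁴
  169–181 m: Δρ/Δz = 0.39/12 = 0.033 kg m⁻⁴
The largest gradient is in the 125–140 m interval — the pycnocline.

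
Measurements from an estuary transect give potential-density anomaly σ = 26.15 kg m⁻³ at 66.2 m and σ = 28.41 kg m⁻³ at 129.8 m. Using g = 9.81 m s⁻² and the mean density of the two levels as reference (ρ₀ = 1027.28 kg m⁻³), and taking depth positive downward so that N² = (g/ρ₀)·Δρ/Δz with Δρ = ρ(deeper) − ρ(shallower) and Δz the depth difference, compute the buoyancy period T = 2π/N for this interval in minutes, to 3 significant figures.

5.68 min

Δρ = 1028.41 − 1026.15 = 2.26 kg m⁻³ over Δz = 129.8 − 66.2 = 63.6 m.
N² = (9.81/1027.28) × (2.26/63.6) = 3.3934 × 10⁻⁴ s⁻².
N = √(3.3934 × 10⁻⁴) = 0.018421 rad s⁻¹, so T = 2π/N = 341.09 s = 5.6848 min ≈ 5.68 min.
Since Δρ > 0 the layer is stably stratified.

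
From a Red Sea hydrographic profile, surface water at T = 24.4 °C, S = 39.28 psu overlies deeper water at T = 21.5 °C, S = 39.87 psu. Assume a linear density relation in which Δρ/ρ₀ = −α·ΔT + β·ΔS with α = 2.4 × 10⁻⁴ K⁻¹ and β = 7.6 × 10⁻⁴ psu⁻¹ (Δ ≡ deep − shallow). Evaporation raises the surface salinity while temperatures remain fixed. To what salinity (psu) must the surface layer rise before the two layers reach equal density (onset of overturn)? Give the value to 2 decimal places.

40.79 psu

Neutral buoyancy requires −α(T_deep − T_surf) + β(S_deep − S_surf′) = 0.
S_surf′ = S_deep − (α/β)·ΔT = 39.87 − (2.4 × 10⁻⁴/7.6 × 10⁻⁴)·(-2.9) = 40.7858 psu.
Increase required: 40.7858 − 39.28 = 1.5058 psu.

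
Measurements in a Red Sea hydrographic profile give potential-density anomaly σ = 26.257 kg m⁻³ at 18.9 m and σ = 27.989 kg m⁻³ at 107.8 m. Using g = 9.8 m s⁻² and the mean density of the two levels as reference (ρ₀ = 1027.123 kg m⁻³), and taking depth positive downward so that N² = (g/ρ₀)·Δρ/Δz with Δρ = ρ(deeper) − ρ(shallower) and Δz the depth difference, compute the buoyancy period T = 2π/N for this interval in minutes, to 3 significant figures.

Δρ = 1027.989 − 1026.257 = 1.732 kg m⁻³ over Δz = 107.8 − 18.9 = 88.9 m.
N² = (9.8/1027.123) × (1.732/88.9) = 1.8589 × 10⁻⁴ s⁻².
N = √(1.8589 × 10⁻⁴) = 0.013634 rad s⁻¹, so T = 2π/N = 460.85 s = 7.6808 min ≈ 7.68 min.

7.68 min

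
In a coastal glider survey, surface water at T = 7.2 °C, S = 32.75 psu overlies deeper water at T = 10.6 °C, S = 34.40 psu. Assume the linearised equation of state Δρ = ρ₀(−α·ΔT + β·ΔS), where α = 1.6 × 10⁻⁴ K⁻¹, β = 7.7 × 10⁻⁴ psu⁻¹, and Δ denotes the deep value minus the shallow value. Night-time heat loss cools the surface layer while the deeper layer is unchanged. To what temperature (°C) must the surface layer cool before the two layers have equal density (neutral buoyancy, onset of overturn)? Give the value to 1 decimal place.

Neutral buoyancy requires Δρ = 0, i.e. −α(T_deep − T_surf′) + β(S_deep − S_surf) = 0.
T_surf′ = T_deep − (β/α)·ΔS = 10.6 − (7.7 × 10⁻⁴/1.6 × 10⁻⁴)·(+1.65) = 2.659 °C.
Cooling required: 7.2 − (2.659) = 4.541 °C.

2.7 °C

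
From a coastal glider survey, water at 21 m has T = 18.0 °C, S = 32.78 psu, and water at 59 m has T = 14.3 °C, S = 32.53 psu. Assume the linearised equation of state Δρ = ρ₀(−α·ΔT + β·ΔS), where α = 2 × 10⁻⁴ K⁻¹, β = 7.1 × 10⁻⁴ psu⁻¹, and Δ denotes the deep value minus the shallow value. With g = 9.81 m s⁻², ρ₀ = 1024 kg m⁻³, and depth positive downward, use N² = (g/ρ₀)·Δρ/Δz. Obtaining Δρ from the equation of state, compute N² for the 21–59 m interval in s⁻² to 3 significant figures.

ΔT = -3.7 K, ΔS = -0.25 psu (deep − shallow).
Δρ/ρ₀ = −αΔT + βΔS = 7.40 × 10⁻⁴ − 1.775 × 10⁻⁴ = 5.625 × 10⁻⁴, so Δρ ≈ 0.5760 kg m⁻³.
N² = (g/ρ₀)·Δρ/Δz = g·(Δρ/ρ₀)/Δz = 9.81 × 5.625 × 10⁻⁴ / 38 = 1.4521 × 10⁻⁴ s⁻² ≈ 1.45 × 10⁻⁴ s⁻².

1.45 × 10⁻⁴ s⁻²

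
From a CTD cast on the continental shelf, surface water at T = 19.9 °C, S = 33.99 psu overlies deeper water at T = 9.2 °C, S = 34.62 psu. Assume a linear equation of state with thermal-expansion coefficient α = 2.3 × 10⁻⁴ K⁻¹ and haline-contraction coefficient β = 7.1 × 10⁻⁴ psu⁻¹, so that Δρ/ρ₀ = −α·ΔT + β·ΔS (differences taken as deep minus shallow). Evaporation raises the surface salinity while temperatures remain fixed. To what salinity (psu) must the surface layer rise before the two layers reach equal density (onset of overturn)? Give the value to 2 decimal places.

38.09 psu

Neutral buoyancy requires −α(T_deep − T_surf) + β(S_deep − S_surf′) = 0.
S_surf′ = S_deep − (α/β)·ΔT = 34.62 − (2.3 × 10⁻⁴/7.1 × 10⁻⁴)·(-10.7) = 38.0862 psu.
Increase required: 38.0862 − 33.99 = 4.0962 psu.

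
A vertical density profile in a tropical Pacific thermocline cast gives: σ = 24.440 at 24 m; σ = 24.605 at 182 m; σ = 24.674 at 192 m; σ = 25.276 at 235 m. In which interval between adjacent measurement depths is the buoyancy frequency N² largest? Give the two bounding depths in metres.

Compute the density gradient over each adjacent pair:
  24–182 m: Δρ/Δz = 0.165/158 = 1.0 × 10⁻³ kg m⁻⁴
  182–192 m: Δρ/Δz = 0.069/10 = 6.9 × 10⁻³ kg m⁻⁴
  192–235 m: Δρ/Δz = 0.602/43 = 0.014 kg m⁻⁴
The largest gradient is in the 192–235 m interval — the pycnocline.

192–235 m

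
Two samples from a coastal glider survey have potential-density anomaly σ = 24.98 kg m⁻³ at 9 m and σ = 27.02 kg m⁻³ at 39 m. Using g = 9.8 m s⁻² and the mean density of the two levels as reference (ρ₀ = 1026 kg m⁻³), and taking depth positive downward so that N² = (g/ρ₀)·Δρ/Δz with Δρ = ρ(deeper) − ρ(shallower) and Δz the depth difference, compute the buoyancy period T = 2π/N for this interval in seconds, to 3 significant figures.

247 s

Δρ = 1027.02 − 1024.98 = 2.04 kg m⁻³ over Δz = 39 − 9 = 30 m.
N² = (9.8/1026) × (2.04/30) = 6.4951 × 10⁻⁴ s⁻².
N = √(6.4951 × 10⁻⁴) = 0.025485 rad s⁻¹, so T = 2π/N = 246.54 s ≈ 247 s.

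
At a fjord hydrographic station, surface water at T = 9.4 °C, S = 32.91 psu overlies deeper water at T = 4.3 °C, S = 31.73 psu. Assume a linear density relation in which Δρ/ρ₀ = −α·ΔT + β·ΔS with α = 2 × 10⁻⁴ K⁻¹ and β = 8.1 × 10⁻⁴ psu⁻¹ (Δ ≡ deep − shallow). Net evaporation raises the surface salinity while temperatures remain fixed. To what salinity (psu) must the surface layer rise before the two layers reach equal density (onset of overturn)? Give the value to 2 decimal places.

Neutral buoyancy requires −α(T_deep − T_surf) + β(S_deep − S_surf′) = 0.
S_surf′ = S_deep − (α/β)·ΔT = 31.73 − (2 × 10⁻⁴/8.1 × 10⁻⁴)·(-5.1) = 32.9893 psu.
Increase required: 32.9893 − 32.91 = 0.0793 psu.

32.99 psu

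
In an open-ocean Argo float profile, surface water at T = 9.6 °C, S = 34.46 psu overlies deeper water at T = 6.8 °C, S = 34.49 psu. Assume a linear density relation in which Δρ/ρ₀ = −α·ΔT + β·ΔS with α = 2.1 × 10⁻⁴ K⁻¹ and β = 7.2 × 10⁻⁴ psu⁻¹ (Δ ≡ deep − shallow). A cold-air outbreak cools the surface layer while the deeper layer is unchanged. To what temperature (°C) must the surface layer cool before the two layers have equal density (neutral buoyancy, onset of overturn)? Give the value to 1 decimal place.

6.7 °C

Neutral buoyancy requires Δρ = 0, i.e. −α(T_deep − T_surf′) + β(S_deep − S_surf) = 0.
T_surf′ = T_deep − (β/α)·ΔS = 6.8 − (7.2 × 10⁻⁴/2.1 × 10⁻⁴)·(+0.03) = 6.697 °C.
Cooling required: 9.6 − (6.697) = 2.903 °C.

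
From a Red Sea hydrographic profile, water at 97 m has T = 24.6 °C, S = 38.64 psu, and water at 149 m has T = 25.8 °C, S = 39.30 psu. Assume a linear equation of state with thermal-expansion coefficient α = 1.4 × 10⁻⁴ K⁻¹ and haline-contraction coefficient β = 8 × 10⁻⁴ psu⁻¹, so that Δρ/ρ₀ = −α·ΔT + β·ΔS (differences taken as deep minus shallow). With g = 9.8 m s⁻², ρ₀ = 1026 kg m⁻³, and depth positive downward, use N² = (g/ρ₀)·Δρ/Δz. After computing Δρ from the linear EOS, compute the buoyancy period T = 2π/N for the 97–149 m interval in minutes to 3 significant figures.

12.7 min

ΔT = +1.2 K, ΔS = +0.66 psu (deep − shallow).
Δρ/ρ₀ = −αΔT + βΔS = -1.68 × 10⁻⁴ + 5.28 × 10⁻⁴ = 3.60 × 10⁻⁴, so Δρ ≈ 0.3694 kg m⁻³.
N² = (g/ρ₀)·Δρ/Δz = g·(Δρ/ρ₀)/Δz = 9.8 × 3.60 × 10⁻⁴ / 52 = 6.7846 × 10⁻⁵ s⁻².
N = √(6.7846 × 10⁻⁵) = 8.2369 × 10⁻³ rad s⁻¹ → T = 2π/N = 762.81 s = 12.713 min ≈ 12.7 min.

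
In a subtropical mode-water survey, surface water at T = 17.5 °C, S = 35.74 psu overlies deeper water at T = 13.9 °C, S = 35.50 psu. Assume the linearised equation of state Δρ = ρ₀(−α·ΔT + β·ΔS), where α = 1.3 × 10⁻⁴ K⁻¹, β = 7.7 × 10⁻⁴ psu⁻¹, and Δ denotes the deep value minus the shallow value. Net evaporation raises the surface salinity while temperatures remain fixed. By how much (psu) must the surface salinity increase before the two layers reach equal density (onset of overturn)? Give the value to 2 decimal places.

Neutral buoyancy requires −α(T_deep − T_surf) + β(S_deep − S_surf′) = 0.
S_surf′ = S_deep − (α/β)·ΔT = 35.50 − (1.3 × 10⁻⁴/7.7 × 10⁻⁴)·(-3.6) = 36.1078 psu.
Increase required: 36.1078 − 35.74 = 0.3678 psu.

0.37 psu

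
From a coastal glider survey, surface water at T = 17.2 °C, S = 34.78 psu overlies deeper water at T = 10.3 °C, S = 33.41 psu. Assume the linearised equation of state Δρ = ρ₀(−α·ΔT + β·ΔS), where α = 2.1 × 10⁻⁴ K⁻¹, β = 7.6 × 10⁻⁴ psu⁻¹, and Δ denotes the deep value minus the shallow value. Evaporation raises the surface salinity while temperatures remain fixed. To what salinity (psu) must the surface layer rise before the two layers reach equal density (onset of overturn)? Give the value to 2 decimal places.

Neutral buoyancy requires −α(T_deep − T_surf) + β(S_deep − S_surf′) = 0.
S_surf′ = S_deep − (α/β)·ΔT = 33.41 − (2.1 × 10⁻⁴/7.6 × 10⁻⁴)·(-6.9) = 35.3166 psu.
Increase required: 35.3166 − 34.78 = 0.5366 psu.

35.32 psu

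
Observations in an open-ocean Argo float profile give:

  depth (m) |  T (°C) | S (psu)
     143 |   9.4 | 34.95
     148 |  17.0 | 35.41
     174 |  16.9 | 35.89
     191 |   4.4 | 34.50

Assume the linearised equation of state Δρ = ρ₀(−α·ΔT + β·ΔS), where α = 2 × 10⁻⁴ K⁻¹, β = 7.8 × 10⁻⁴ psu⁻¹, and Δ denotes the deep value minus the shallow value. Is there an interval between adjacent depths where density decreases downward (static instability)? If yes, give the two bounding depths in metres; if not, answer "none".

143–148 m

Evaluate Δρ/ρ₀ = −αΔT + βΔS across each adjacent pair:
  143–148 m: −αΔT+βΔS = −(2 × 10⁻⁴)(+7.6)+(7.8 × 10⁻⁴)(+0.46) = -1.2 × 10⁻³ → UNSTABLE
  148–174 m: −αΔT+βΔS = −(2 × 10⁻⁴)(-0.1)+(7.8 × 10⁻⁴)(+0.48) = 3.9 × 10⁻⁴ → stable
  174–191 m: −αΔT+βΔS = −(2 × 10⁻⁴)(-12.5)+(7.8 × 10⁻⁴)(-1.39) = 1.4 × 10⁻³ → stable
The 143–148 m interval has Δρ < 0: lighter water underlies denser water.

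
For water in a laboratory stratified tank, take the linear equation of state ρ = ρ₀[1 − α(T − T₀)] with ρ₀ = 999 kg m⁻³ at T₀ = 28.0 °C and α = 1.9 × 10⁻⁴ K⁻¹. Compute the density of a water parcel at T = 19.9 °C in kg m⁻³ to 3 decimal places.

1000.537 kg m⁻³

T − T₀ = -8.1 K.
Bracket = 1 − α·(-8.1) = 1 + (1.539 × 10⁻³) = 1.0015390.
ρ = 999 × 1.0015390 = 1000.537 kg m⁻³.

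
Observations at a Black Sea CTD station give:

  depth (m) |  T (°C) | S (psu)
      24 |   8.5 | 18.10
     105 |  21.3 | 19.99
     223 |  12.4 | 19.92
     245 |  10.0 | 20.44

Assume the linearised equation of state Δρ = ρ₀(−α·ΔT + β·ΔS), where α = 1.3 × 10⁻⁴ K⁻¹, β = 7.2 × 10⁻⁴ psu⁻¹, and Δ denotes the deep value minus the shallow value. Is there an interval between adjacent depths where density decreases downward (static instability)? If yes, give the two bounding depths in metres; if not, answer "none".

24–105 m

Evaluate Δρ/ρ₀ = −αΔT + βΔS across each adjacent pair:
  24–105 m: −αΔT+βΔS = −(1.3 × 10⁻⁴)(+12.8)+(7.2 × 10⁻⁴)(+1.89) = -3.0 × 10⁻⁴ → UNSTABLE
  105–223 m: −αΔT+βΔS = −(1.3 × 10⁻⁴)(-8.9)+(7.2 × 10⁻⁴)(-0.07) = 1.1 × 10⁻³ → stable
  223–245 m: −αΔT+βΔS = −(1.3 × 10⁻⁴)(-2.4)+(7.2 × 10⁻⁴)(+0.52) = 6.9 × 10⁻⁴ → stable
The 24–105 m interval has Δρ < 0: lighter water underlies denser water.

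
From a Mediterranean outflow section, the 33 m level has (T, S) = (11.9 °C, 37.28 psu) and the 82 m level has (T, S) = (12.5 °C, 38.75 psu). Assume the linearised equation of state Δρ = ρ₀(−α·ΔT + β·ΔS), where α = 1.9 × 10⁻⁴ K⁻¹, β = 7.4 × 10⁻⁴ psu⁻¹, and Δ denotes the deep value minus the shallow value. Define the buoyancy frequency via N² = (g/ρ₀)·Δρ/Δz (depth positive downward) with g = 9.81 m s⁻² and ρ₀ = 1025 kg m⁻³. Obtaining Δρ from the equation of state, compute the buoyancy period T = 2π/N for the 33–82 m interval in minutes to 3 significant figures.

7.50 min

ΔT = +0.6 K, ΔS = +1.47 psu (deep − shallow).
Δρ/ρ₀ = −αΔT + βΔS = -1.14 × 10⁻⁴ + 1.0878 × 10⁻³ = 9.738 × 10⁻⁴, so Δρ ≈ 0.9981 kg m⁻³.
N² = (g/ρ₀)·Δρ/Δz = g·(Δρ/ρ₀)/Δz = 9.81 × 9.738 × 10⁻⁴ / 49 = 1.9496 × 10⁻⁴ s⁻².
N = √(1.9496 × 10⁻⁴) = 0.013963 rad s⁻¹ → T = 2π/N = 449.99 s = 7.4998 min ≈ 7.50 min.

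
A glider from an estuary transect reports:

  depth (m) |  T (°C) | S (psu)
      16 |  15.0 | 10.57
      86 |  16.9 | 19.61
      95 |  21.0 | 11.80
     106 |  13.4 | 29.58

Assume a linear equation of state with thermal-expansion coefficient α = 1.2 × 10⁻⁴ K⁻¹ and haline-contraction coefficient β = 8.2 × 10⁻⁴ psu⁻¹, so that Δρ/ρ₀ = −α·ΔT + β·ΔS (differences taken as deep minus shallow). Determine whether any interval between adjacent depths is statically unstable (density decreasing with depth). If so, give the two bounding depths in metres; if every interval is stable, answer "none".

Evaluate Δρ/ρ₀ = −αΔT + βΔS across each adjacent pair:
  16–86 m: −αΔT+βΔS = −(1.2 × 10⁻⁴)(+1.9)+(8.2 × 10⁻⁴)(+9.04) = 7.2 × 10⁻³ → stable
  86–95 m: −αΔT+βΔS = −(1.2 × 10⁻⁴)(+4.1)+(8.2 × 10⁻⁴)(-7.81) = -6.9 × 10⁻³ → UNSTABLE
  95–106 m: −αΔT+βΔS = −(1.2 × 10⁻⁴)(-7.6)+(8.2 × 10⁻⁴)(+17.78) = 0.015 → stable
The 86–95 m interval has Δρ < 0: lighter water underlies denser water.

86–95 m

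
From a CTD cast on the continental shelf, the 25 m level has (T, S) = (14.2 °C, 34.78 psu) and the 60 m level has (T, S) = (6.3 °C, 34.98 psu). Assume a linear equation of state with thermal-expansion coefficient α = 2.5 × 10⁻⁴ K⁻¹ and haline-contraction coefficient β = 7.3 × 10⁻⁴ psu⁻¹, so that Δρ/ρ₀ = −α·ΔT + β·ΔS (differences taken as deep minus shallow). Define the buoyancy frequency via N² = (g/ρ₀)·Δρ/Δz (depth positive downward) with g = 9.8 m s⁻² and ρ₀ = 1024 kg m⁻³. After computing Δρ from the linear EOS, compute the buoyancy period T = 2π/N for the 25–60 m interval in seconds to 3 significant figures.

ΔT = -7.9 K, ΔS = +0.20 psu (deep − shallow).
Δρ/ρ₀ = −αΔT + βΔS = 1.975 × 10⁻³ + 1.46 × 10⁻⁴ = 2.121 × 10⁻³, so Δρ ≈ 2.172 kg m⁻³.
N² = (g/ρ₀)·Δρ/Δz = g·(Δρ/ρ₀)/Δz = 9.8 × 2.121 × 10⁻³ / 35 = 5.9388 × 10⁻⁴ s⁻².
N = √(5.9388 × 10⁻⁴) = 0.024370 rad s⁻¹ → T = 2π/N = 257.82 s ≈ 258 s.

258 s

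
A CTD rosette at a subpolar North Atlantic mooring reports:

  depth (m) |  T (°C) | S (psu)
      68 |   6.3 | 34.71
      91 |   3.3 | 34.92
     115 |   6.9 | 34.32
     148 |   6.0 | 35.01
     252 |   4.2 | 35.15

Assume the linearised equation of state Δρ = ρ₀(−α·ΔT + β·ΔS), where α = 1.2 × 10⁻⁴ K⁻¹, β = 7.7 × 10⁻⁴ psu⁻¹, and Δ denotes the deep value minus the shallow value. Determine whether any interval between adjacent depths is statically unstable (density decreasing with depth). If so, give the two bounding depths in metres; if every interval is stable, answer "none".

Evaluate Δρ/ρ₀ = −αΔT + βΔS across each adjacent pair:
  68–91 m: −αΔT+βΔS = −(1.2 × 10⁻⁴)(-3.0)+(7.7 × 10⁻⁴)(+0.21) = 5.2 × 10⁻⁴ → stable
  91–115 m: −αΔT+βΔS = −(1.2 × 10⁻⁴)(+3.6)+(7.7 × 10⁻⁴)(-0.60) = -8.9 × 10⁻⁴ → UNSTABLE
  115–148 m: −αΔT+βΔS = −(1.2 × 10⁻⁴)(-0.9)+(7.7 × 10⁻⁴)(+0.69) = 6.4 × 10⁻⁴ → stable
  148–252 m: −αΔT+βΔS = −(1.2 × 10⁻⁴)(-1.8)+(7.7 × 10⁻⁴)(+0.14) = 3.2 × 10⁻⁴ → stable
The 91–115 m interval has Δρ < 0: lighter water underlies denser water.

91–115 m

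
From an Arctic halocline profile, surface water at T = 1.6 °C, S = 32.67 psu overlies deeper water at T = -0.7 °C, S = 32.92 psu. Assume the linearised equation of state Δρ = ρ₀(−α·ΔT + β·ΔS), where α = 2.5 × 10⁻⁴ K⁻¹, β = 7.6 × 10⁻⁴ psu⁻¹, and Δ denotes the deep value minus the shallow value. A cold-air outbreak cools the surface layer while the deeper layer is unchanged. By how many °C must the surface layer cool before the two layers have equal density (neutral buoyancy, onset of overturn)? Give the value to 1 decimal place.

Neutral buoyancy requires Δρ = 0, i.e. −α(T_deep − T_surf′) + β(S_deep − S_surf) = 0.
T_surf′ = T_deep − (β/α)·ΔS = -0.7 − (7.6 × 10⁻⁴/2.5 × 10⁻⁴)·(+0.25) = -1.460 °C.
Cooling required: 1.6 − (-1.460) = 3.060 °C.

3.1 °C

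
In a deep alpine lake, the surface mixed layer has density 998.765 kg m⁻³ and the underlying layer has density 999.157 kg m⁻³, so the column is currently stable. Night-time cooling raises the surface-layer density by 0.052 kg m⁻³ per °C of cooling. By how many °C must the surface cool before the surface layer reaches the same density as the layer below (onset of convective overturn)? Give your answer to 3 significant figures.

7.54 °C

Density deficit of the surface layer: 999.157 − 998.765 = 0.392 kg m⁻³.
Required change = 0.392 / 0.052 = 7.54 °C.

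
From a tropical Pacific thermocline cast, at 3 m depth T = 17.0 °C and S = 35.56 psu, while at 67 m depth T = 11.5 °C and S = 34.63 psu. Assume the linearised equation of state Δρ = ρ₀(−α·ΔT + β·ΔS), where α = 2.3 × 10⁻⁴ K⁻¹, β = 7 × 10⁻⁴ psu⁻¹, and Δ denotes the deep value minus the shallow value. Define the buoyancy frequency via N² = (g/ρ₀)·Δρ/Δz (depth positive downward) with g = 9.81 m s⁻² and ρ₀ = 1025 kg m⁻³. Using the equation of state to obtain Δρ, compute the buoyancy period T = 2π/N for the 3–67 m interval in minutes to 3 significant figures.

ΔT = -5.5 K, ΔS = -0.93 psu (deep − shallow).
Δρ/ρ₀ = −αΔT + βΔS = 1.265 × 10⁻³ − 6.51 × 10⁻⁴ = 6.14 × 10⁻⁴, so Δρ ≈ 0.6294 kg m⁻³.
N² = (g/ρ₀)·Δρ/Δz = g·(Δρ/ρ₀)/Δz = 9.81 × 6.14 × 10⁻⁴ / 64 = 9.4115 × 10⁻⁵ s⁻².
N = √(9.4115 × 10⁻⁵) = 9.7013 × 10⁻³ rad s⁻¹ → T = 2π/N = 647.66 s = 10.794 min ≈ 10.8 min.

10.8 min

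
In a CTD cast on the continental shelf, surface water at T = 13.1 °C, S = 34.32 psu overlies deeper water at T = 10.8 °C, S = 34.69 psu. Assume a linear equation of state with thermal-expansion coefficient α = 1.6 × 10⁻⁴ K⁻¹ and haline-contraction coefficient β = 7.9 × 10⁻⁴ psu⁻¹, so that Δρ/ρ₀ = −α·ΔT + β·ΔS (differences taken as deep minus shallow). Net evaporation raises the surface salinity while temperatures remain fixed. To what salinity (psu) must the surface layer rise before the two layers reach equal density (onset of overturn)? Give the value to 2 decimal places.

35.16 psu

Neutral buoyancy requires −α(T_deep − T_surf) + β(S_deep − S_surf′) = 0.
S_surf′ = S_deep − (α/β)·ΔT = 34.69 − (1.6 × 10⁻⁴/7.9 × 10⁻⁴)·(-2.3) = 35.1558 psu.
Increase required: 35.1558 − 34.32 = 0.8358 psu.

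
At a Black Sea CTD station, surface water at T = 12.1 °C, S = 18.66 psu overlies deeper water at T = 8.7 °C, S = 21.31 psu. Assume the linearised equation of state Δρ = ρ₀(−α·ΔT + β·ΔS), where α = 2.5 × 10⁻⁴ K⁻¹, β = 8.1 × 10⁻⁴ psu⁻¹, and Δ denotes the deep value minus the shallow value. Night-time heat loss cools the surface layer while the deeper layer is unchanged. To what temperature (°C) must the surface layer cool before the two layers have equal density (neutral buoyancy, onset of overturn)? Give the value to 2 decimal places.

Neutral buoyancy requires Δρ = 0, i.e. −α(T_deep − T_surf′) + β(S_deep − S_surf) = 0.
T_surf′ = T_deep − (β/α)·ΔS = 8.7 − (8.1 × 10⁻⁴/2.5 × 10⁻⁴)·(+2.65) = 0.1140 °C.
Cooling required: 12.1 − (0.1140) = 11.9860 °C.

0.11 °C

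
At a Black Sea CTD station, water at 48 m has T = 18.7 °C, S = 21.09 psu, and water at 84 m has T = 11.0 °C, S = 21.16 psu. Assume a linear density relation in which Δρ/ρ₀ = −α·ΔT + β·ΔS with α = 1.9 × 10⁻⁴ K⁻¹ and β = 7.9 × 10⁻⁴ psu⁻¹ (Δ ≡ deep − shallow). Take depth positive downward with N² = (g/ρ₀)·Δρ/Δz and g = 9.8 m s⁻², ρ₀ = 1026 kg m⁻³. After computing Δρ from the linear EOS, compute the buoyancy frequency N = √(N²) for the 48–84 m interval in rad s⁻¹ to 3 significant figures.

ΔT = -7.7 K, ΔS = +0.07 psu (deep − shallow).
Δρ/ρ₀ = −αΔT + βΔS = 1.463 × 10⁻³ + 5.53 × 10⁻⁵ = 1.5183 × 10⁻³, so Δρ ≈ 1.558 kg m⁻³.
N² = (g/ρ₀)·Δρ/Δz = g·(Δρ/ρ₀)/Δz = 9.8 × 1.5183 × 10⁻³ / 36 = 4.1332 × 10⁻⁴ s⁻².
N = √(4.1332 × 10⁻⁴) = 0.020330 rad s⁻¹ ≈ 0.0203 rad s⁻¹.

0.0203 rad s⁻¹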